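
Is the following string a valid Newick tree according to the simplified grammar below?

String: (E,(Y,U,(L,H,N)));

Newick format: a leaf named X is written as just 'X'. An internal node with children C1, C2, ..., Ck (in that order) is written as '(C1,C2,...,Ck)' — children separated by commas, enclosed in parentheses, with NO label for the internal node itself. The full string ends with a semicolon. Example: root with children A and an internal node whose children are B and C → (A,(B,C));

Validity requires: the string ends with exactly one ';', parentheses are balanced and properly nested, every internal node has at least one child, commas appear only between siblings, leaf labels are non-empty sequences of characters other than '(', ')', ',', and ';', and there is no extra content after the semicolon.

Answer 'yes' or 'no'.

Answer: yes

Derivation:
Input: (E,(Y,U,(L,H,N)));
Paren balance: 3 '(' vs 3 ')' OK
Ends with single ';': True
Full parse: OK
Valid: True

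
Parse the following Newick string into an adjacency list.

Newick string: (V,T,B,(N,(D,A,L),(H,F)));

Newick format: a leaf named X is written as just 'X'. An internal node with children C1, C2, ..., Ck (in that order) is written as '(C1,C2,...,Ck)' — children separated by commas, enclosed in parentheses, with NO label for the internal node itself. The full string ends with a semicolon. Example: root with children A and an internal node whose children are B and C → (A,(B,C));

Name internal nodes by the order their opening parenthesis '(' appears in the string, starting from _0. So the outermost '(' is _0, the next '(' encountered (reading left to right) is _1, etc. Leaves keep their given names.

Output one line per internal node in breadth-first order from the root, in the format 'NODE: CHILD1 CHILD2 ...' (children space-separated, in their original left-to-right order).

Input: (V,T,B,(N,(D,A,L),(H,F)));
Scanning left-to-right, naming '(' by encounter order:
  pos 0: '(' -> open internal node _0 (depth 1)
  pos 7: '(' -> open internal node _1 (depth 2)
  pos 10: '(' -> open internal node _2 (depth 3)
  pos 16: ')' -> close internal node _2 (now at depth 2)
  pos 18: '(' -> open internal node _3 (depth 3)
  pos 22: ')' -> close internal node _3 (now at depth 2)
  pos 23: ')' -> close internal node _1 (now at depth 1)
  pos 24: ')' -> close internal node _0 (now at depth 0)
Total internal nodes: 4
BFS adjacency from root:
  _0: V T B _1
  _1: N _2 _3
  _2: D A L
  _3: H F

Answer: _0: V T B _1
_1: N _2 _3
_2: D A L
_3: H F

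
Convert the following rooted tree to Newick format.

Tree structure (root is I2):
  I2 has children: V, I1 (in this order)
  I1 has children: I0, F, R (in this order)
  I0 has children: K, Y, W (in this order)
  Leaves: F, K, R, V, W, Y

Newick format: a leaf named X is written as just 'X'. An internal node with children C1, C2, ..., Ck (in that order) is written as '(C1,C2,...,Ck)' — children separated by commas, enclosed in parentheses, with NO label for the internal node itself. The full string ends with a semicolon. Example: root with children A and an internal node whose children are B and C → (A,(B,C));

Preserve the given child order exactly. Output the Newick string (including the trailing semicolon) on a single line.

internal I2 with children ['V', 'I1']
  leaf 'V' → 'V'
  internal I1 with children ['I0', 'F', 'R']
    internal I0 with children ['K', 'Y', 'W']
      leaf 'K' → 'K'
      leaf 'Y' → 'Y'
      leaf 'W' → 'W'
    → '(K,Y,W)'
    leaf 'F' → 'F'
    leaf 'R' → 'R'
  → '((K,Y,W),F,R)'
→ '(V,((K,Y,W),F,R))'
Final: (V,((K,Y,W),F,R));

Answer: (V,((K,Y,W),F,R));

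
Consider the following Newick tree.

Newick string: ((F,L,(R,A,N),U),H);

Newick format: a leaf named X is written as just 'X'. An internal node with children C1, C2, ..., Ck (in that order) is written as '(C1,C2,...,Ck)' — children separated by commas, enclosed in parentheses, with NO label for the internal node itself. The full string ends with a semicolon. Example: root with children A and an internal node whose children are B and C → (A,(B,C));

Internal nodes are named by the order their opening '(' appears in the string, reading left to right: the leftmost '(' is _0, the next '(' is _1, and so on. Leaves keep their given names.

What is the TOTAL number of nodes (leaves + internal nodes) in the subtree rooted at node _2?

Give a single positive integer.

Newick: ((F,L,(R,A,N),U),H);
Locate _2: it is the '(' at position 6 (the 3rd '(' reading left to right).
Query: subtree rooted at _2
_2: subtree_size = 1 + 3
  R: subtree_size = 1 + 0
  A: subtree_size = 1 + 0
  N: subtree_size = 1 + 0
Total subtree size of _2: 4

Answer: 4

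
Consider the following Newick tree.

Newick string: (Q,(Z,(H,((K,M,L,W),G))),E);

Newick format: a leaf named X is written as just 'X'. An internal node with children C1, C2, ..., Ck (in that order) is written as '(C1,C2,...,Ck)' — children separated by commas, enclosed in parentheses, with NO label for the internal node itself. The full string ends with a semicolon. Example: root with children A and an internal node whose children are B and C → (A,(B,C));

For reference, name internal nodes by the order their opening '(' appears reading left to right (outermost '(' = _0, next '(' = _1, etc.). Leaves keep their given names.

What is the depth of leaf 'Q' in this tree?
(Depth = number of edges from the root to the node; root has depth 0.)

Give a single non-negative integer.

Answer: 1

Derivation:
Newick: (Q,(Z,(H,((K,M,L,W),G))),E);
Naming internals by '(' encounter order: outermost '(' = _0, next = _1, ...
Query node: Q
Path from root: _0 -> Q
Depth of Q: 1 (number of edges from root)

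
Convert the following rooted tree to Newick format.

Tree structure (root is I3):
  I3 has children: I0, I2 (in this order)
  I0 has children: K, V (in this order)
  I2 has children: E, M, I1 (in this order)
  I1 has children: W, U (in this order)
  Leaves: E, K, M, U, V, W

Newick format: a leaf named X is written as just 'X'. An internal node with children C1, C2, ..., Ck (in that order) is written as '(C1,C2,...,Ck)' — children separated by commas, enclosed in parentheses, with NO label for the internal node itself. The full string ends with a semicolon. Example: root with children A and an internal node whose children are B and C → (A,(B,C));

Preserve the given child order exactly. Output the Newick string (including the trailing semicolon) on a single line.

internal I3 with children ['I0', 'I2']
  internal I0 with children ['K', 'V']
    leaf 'K' → 'K'
    leaf 'V' → 'V'
  → '(K,V)'
  internal I2 with children ['E', 'M', 'I1']
    leaf 'E' → 'E'
    leaf 'M' → 'M'
    internal I1 with children ['W', 'U']
      leaf 'W' → 'W'
      leaf 'U' → 'U'
    → '(W,U)'
  → '(E,M,(W,U))'
→ '((K,V),(E,M,(W,U)))'
Final: ((K,V),(E,M,(W,U)));

Answer: ((K,V),(E,M,(W,U)));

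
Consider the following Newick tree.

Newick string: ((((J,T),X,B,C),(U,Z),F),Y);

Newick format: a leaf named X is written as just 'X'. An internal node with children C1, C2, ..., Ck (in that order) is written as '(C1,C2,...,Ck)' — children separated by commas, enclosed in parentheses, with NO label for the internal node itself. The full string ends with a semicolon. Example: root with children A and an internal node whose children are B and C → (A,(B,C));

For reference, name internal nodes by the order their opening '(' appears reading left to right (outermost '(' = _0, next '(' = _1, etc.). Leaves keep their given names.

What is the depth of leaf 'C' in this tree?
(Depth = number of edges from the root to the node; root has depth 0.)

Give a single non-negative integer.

Newick: ((((J,T),X,B,C),(U,Z),F),Y);
Naming internals by '(' encounter order: outermost '(' = _0, next = _1, ...
Query node: C
Path from root: _0 -> _1 -> _2 -> C
Depth of C: 3 (number of edges from root)

Answer: 3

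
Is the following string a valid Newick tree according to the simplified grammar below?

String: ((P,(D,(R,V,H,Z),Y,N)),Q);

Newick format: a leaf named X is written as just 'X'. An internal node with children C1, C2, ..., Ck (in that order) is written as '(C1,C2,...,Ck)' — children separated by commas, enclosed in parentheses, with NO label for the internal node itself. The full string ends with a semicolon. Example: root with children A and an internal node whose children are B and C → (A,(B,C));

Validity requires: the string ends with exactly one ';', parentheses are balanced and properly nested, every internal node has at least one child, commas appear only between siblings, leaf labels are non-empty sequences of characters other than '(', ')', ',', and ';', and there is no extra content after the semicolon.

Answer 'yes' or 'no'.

Answer: yes

Derivation:
Input: ((P,(D,(R,V,H,Z),Y,N)),Q);
Paren balance: 4 '(' vs 4 ')' OK
Ends with single ';': True
Full parse: OK
Valid: True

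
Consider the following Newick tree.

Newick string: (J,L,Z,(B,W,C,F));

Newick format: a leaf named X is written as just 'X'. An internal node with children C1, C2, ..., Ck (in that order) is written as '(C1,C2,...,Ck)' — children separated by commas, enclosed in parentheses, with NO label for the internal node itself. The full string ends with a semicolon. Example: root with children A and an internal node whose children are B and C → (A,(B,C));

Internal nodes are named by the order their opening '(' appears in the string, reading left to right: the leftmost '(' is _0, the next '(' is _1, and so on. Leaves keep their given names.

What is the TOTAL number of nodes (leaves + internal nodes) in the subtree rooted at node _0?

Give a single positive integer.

Answer: 9

Derivation:
Newick: (J,L,Z,(B,W,C,F));
Locate _0: it is the '(' at position 0 (the 1st '(' reading left to right).
Query: subtree rooted at _0
_0: subtree_size = 1 + 8
  J: subtree_size = 1 + 0
  L: subtree_size = 1 + 0
  Z: subtree_size = 1 + 0
  _1: subtree_size = 1 + 4
    B: subtree_size = 1 + 0
    W: subtree_size = 1 + 0
    C: subtree_size = 1 + 0
    F: subtree_size = 1 + 0
Total subtree size of _0: 9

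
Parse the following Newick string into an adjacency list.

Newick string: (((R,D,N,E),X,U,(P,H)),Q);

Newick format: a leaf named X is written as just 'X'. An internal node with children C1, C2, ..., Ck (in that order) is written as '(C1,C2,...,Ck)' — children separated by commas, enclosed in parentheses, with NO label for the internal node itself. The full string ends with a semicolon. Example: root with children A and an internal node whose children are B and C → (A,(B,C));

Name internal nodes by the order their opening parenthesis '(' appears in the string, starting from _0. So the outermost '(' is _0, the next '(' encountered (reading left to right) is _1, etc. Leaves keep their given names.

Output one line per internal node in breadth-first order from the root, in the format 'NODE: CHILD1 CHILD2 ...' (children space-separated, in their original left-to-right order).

Input: (((R,D,N,E),X,U,(P,H)),Q);
Scanning left-to-right, naming '(' by encounter order:
  pos 0: '(' -> open internal node _0 (depth 1)
  pos 1: '(' -> open internal node _1 (depth 2)
  pos 2: '(' -> open internal node _2 (depth 3)
  pos 10: ')' -> close internal node _2 (now at depth 2)
  pos 16: '(' -> open internal node _3 (depth 3)
  pos 20: ')' -> close internal node _3 (now at depth 2)
  pos 21: ')' -> close internal node _1 (now at depth 1)
  pos 24: ')' -> close internal node _0 (now at depth 0)
Total internal nodes: 4
BFS adjacency from root:
  _0: _1 Q
  _1: _2 X U _3
  _2: R D N E
  _3: P H

Answer: _0: _1 Q
_1: _2 X U _3
_2: R D N E
_3: P H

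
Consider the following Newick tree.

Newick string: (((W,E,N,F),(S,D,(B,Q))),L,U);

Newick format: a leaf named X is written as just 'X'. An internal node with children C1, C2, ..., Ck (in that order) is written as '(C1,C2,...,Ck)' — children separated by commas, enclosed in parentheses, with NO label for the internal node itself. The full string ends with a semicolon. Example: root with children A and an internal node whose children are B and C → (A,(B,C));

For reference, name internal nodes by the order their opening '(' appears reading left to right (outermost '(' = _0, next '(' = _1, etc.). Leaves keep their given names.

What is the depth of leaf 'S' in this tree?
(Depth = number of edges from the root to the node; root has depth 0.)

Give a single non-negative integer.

Answer: 3

Derivation:
Newick: (((W,E,N,F),(S,D,(B,Q))),L,U);
Naming internals by '(' encounter order: outermost '(' = _0, next = _1, ...
Query node: S
Path from root: _0 -> _1 -> _3 -> S
Depth of S: 3 (number of edges from root)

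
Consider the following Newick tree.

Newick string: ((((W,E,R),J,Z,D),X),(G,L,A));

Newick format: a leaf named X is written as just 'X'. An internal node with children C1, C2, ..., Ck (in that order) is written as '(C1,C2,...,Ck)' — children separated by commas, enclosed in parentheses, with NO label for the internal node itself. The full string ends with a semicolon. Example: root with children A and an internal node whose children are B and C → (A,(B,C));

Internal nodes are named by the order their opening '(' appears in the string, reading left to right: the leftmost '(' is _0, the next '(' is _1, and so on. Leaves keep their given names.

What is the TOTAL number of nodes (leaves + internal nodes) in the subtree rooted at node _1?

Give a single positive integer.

Newick: ((((W,E,R),J,Z,D),X),(G,L,A));
Locate _1: it is the '(' at position 1 (the 2nd '(' reading left to right).
Query: subtree rooted at _1
_1: subtree_size = 1 + 9
  _2: subtree_size = 1 + 7
    _3: subtree_size = 1 + 3
      W: subtree_size = 1 + 0
      E: subtree_size = 1 + 0
      R: subtree_size = 1 + 0
    J: subtree_size = 1 + 0
    Z: subtree_size = 1 + 0
    D: subtree_size = 1 + 0
  X: subtree_size = 1 + 0
Total subtree size of _1: 10

Answer: 10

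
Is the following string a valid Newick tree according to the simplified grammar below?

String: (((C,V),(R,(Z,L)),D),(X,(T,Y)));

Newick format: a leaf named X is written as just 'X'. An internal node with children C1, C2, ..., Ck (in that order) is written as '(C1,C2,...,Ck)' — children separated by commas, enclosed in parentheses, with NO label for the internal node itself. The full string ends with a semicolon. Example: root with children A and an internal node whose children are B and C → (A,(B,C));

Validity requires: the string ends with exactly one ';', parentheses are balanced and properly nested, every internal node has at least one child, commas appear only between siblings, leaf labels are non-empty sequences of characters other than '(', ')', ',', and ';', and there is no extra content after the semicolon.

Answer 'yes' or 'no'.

Input: (((C,V),(R,(Z,L)),D),(X,(T,Y)));
Paren balance: 7 '(' vs 7 ')' OK
Ends with single ';': True
Full parse: OK
Valid: True

Answer: yes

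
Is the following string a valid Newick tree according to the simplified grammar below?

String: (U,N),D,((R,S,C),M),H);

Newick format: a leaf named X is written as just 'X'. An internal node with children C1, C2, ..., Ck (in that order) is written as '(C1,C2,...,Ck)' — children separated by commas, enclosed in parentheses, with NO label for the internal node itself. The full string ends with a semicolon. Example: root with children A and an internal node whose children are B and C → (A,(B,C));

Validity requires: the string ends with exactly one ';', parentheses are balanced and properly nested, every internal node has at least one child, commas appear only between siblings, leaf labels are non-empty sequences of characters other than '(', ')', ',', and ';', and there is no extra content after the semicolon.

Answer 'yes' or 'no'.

Input: (U,N),D,((R,S,C),M),H);
Paren balance: 3 '(' vs 4 ')' MISMATCH
Ends with single ';': True
Full parse: FAILS (extra content after tree at pos 5)
Valid: False

Answer: no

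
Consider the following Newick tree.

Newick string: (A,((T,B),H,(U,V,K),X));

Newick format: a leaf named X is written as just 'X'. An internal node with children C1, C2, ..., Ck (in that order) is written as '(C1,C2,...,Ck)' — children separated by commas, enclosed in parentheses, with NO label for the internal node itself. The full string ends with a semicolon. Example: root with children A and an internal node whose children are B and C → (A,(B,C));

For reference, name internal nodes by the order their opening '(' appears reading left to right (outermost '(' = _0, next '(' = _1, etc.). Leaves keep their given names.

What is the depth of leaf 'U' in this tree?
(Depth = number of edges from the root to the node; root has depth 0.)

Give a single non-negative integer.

Answer: 3

Derivation:
Newick: (A,((T,B),H,(U,V,K),X));
Naming internals by '(' encounter order: outermost '(' = _0, next = _1, ...
Query node: U
Path from root: _0 -> _1 -> _3 -> U
Depth of U: 3 (number of edges from root)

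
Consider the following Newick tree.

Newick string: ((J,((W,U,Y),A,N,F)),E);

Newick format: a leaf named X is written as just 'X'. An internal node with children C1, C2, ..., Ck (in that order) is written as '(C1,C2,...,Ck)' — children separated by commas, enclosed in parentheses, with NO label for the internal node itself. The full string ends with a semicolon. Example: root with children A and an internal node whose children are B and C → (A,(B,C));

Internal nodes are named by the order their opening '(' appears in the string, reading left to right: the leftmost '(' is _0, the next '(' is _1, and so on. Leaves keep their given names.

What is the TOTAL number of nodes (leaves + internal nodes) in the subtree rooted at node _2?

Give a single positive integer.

Newick: ((J,((W,U,Y),A,N,F)),E);
Locate _2: it is the '(' at position 4 (the 3rd '(' reading left to right).
Query: subtree rooted at _2
_2: subtree_size = 1 + 7
  _3: subtree_size = 1 + 3
    W: subtree_size = 1 + 0
    U: subtree_size = 1 + 0
    Y: subtree_size = 1 + 0
  A: subtree_size = 1 + 0
  N: subtree_size = 1 + 0
  F: subtree_size = 1 + 0
Total subtree size of _2: 8

Answer: 8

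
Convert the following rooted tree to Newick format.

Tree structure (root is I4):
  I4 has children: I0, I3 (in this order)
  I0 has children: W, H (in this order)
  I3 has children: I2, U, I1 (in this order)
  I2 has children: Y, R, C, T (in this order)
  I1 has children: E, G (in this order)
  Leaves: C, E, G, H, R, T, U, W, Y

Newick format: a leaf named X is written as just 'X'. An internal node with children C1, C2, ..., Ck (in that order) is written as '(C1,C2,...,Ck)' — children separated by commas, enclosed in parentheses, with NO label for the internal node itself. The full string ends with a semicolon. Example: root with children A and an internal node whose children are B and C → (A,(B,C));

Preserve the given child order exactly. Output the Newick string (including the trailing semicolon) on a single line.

Answer: ((W,H),((Y,R,C,T),U,(E,G)));

Derivation:
internal I4 with children ['I0', 'I3']
  internal I0 with children ['W', 'H']
    leaf 'W' → 'W'
    leaf 'H' → 'H'
  → '(W,H)'
  internal I3 with children ['I2', 'U', 'I1']
    internal I2 with children ['Y', 'R', 'C', 'T']
      leaf 'Y' → 'Y'
      leaf 'R' → 'R'
      leaf 'C' → 'C'
      leaf 'T' → 'T'
    → '(Y,R,C,T)'
    leaf 'U' → 'U'
    internal I1 with children ['E', 'G']
      leaf 'E' → 'E'
      leaf 'G' → 'G'
    → '(E,G)'
  → '((Y,R,C,T),U,(E,G))'
→ '((W,H),((Y,R,C,T),U,(E,G)))'
Final: ((W,H),((Y,R,C,T),U,(E,G)));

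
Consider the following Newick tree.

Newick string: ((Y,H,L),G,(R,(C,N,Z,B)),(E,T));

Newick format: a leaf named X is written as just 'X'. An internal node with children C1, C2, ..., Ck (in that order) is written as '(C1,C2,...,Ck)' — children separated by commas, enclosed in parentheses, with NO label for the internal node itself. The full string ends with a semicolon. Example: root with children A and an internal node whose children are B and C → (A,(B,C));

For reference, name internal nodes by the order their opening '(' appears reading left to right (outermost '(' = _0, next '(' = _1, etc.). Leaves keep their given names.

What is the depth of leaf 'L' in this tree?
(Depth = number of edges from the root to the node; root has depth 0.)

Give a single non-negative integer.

Newick: ((Y,H,L),G,(R,(C,N,Z,B)),(E,T));
Naming internals by '(' encounter order: outermost '(' = _0, next = _1, ...
Query node: L
Path from root: _0 -> _1 -> L
Depth of L: 2 (number of edges from root)

Answer: 2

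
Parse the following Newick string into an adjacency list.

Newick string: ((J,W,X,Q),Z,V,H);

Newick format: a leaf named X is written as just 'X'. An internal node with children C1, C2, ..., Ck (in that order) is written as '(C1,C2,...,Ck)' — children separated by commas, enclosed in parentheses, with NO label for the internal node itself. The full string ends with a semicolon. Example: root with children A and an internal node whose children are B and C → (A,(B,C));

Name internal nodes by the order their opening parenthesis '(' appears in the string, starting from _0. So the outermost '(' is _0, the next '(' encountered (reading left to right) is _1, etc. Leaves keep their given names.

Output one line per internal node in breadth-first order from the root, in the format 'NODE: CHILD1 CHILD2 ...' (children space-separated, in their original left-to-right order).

Input: ((J,W,X,Q),Z,V,H);
Scanning left-to-right, naming '(' by encounter order:
  pos 0: '(' -> open internal node _0 (depth 1)
  pos 1: '(' -> open internal node _1 (depth 2)
  pos 9: ')' -> close internal node _1 (now at depth 1)
  pos 16: ')' -> close internal node _0 (now at depth 0)
Total internal nodes: 2
BFS adjacency from root:
  _0: _1 Z V H
  _1: J W X Q

Answer: _0: _1 Z V H
_1: J W X Q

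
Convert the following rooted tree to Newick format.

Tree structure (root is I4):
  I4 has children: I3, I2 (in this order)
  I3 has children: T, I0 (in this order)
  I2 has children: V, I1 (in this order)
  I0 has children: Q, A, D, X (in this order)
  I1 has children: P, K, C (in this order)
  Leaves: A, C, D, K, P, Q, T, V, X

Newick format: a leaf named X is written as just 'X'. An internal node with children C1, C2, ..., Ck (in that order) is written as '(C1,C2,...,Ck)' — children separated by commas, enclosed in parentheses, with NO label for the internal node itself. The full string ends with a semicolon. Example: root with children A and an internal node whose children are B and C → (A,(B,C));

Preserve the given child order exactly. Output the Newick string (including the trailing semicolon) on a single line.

internal I4 with children ['I3', 'I2']
  internal I3 with children ['T', 'I0']
    leaf 'T' → 'T'
    internal I0 with children ['Q', 'A', 'D', 'X']
      leaf 'Q' → 'Q'
      leaf 'A' → 'A'
      leaf 'D' → 'D'
      leaf 'X' → 'X'
    → '(Q,A,D,X)'
  → '(T,(Q,A,D,X))'
  internal I2 with children ['V', 'I1']
    leaf 'V' → 'V'
    internal I1 with children ['P', 'K', 'C']
      leaf 'P' → 'P'
      leaf 'K' → 'K'
      leaf 'C' → 'C'
    → '(P,K,C)'
  → '(V,(P,K,C))'
→ '((T,(Q,A,D,X)),(V,(P,K,C)))'
Final: ((T,(Q,A,D,X)),(V,(P,K,C)));

Answer: ((T,(Q,A,D,X)),(V,(P,K,C)));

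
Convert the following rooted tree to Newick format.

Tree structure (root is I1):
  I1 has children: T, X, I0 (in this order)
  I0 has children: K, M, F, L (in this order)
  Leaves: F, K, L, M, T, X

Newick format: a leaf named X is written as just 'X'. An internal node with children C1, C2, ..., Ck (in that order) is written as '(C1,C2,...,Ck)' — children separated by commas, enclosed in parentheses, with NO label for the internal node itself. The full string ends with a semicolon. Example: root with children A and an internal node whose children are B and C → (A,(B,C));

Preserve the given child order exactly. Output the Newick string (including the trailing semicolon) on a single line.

internal I1 with children ['T', 'X', 'I0']
  leaf 'T' → 'T'
  leaf 'X' → 'X'
  internal I0 with children ['K', 'M', 'F', 'L']
    leaf 'K' → 'K'
    leaf 'M' → 'M'
    leaf 'F' → 'F'
    leaf 'L' → 'L'
  → '(K,M,F,L)'
→ '(T,X,(K,M,F,L))'
Final: (T,X,(K,M,F,L));

Answer: (T,X,(K,M,F,L));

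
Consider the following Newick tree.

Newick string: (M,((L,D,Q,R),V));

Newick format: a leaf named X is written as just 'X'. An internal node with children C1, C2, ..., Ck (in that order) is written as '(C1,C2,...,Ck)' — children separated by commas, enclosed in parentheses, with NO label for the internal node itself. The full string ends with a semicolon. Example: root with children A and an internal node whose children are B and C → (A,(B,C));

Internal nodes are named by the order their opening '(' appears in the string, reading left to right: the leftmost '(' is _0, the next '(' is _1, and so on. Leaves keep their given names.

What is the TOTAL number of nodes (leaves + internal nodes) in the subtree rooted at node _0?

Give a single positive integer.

Newick: (M,((L,D,Q,R),V));
Locate _0: it is the '(' at position 0 (the 1st '(' reading left to right).
Query: subtree rooted at _0
_0: subtree_size = 1 + 8
  M: subtree_size = 1 + 0
  _1: subtree_size = 1 + 6
    _2: subtree_size = 1 + 4
      L: subtree_size = 1 + 0
      D: subtree_size = 1 + 0
      Q: subtree_size = 1 + 0
      R: subtree_size = 1 + 0
    V: subtree_size = 1 + 0
Total subtree size of _0: 9

Answer: 9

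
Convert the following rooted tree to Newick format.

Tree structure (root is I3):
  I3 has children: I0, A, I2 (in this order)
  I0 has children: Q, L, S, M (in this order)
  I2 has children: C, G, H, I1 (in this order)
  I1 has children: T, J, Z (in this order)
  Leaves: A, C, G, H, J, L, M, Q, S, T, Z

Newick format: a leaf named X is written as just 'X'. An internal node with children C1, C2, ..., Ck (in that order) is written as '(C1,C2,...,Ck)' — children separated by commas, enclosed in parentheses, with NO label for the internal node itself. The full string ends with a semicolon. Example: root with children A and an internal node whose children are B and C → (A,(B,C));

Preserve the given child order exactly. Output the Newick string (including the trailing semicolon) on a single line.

Answer: ((Q,L,S,M),A,(C,G,H,(T,J,Z)));

Derivation:
internal I3 with children ['I0', 'A', 'I2']
  internal I0 with children ['Q', 'L', 'S', 'M']
    leaf 'Q' → 'Q'
    leaf 'L' → 'L'
    leaf 'S' → 'S'
    leaf 'M' → 'M'
  → '(Q,L,S,M)'
  leaf 'A' → 'A'
  internal I2 with children ['C', 'G', 'H', 'I1']
    leaf 'C' → 'C'
    leaf 'G' → 'G'
    leaf 'H' → 'H'
    internal I1 with children ['T', 'J', 'Z']
      leaf 'T' → 'T'
      leaf 'J' → 'J'
      leaf 'Z' → 'Z'
    → '(T,J,Z)'
  → '(C,G,H,(T,J,Z))'
→ '((Q,L,S,M),A,(C,G,H,(T,J,Z)))'
Final: ((Q,L,S,M),A,(C,G,H,(T,J,Z)));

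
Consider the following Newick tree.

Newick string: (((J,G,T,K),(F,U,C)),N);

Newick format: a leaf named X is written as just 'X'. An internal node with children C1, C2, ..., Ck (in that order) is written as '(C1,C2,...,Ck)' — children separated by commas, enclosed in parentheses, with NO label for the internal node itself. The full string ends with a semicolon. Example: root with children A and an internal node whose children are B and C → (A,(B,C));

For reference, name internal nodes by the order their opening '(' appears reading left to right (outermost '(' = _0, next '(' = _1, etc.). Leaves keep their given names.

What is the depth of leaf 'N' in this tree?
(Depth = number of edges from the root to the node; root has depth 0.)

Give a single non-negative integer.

Answer: 1

Derivation:
Newick: (((J,G,T,K),(F,U,C)),N);
Naming internals by '(' encounter order: outermost '(' = _0, next = _1, ...
Query node: N
Path from root: _0 -> N
Depth of N: 1 (number of edges from root)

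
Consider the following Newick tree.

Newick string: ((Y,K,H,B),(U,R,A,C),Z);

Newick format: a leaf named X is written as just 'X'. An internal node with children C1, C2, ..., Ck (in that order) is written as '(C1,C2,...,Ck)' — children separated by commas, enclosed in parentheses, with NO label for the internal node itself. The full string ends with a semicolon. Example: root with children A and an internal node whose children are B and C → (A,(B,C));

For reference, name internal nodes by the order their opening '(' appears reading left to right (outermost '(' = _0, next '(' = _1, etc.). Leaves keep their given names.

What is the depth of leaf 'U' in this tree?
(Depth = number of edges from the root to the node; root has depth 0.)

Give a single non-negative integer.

Answer: 2

Derivation:
Newick: ((Y,K,H,B),(U,R,A,C),Z);
Naming internals by '(' encounter order: outermost '(' = _0, next = _1, ...
Query node: U
Path from root: _0 -> _2 -> U
Depth of U: 2 (number of edges from root)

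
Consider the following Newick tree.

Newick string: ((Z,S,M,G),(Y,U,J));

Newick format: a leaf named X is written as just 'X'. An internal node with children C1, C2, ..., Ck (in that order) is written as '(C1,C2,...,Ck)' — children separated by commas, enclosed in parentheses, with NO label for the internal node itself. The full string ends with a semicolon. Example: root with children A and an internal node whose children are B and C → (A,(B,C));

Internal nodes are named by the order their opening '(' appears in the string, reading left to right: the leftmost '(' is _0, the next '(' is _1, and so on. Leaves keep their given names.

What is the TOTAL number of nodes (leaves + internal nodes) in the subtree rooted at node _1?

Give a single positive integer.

Answer: 5

Derivation:
Newick: ((Z,S,M,G),(Y,U,J));
Locate _1: it is the '(' at position 1 (the 2nd '(' reading left to right).
Query: subtree rooted at _1
_1: subtree_size = 1 + 4
  Z: subtree_size = 1 + 0
  S: subtree_size = 1 + 0
  M: subtree_size = 1 + 0
  G: subtree_size = 1 + 0
Total subtree size of _1: 5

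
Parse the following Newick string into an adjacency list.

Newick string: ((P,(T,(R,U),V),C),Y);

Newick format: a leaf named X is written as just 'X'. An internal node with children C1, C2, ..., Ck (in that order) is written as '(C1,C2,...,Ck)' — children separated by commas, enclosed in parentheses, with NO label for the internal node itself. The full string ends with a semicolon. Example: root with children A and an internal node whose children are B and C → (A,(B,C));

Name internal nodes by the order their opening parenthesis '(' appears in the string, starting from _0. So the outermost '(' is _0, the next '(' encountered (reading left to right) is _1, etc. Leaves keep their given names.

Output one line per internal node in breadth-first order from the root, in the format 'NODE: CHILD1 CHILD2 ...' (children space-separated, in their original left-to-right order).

Answer: _0: _1 Y
_1: P _2 C
_2: T _3 V
_3: R U

Derivation:
Input: ((P,(T,(R,U),V),C),Y);
Scanning left-to-right, naming '(' by encounter order:
  pos 0: '(' -> open internal node _0 (depth 1)
  pos 1: '(' -> open internal node _1 (depth 2)
  pos 4: '(' -> open internal node _2 (depth 3)
  pos 7: '(' -> open internal node _3 (depth 4)
  pos 11: ')' -> close internal node _3 (now at depth 3)
  pos 14: ')' -> close internal node _2 (now at depth 2)
  pos 17: ')' -> close internal node _1 (now at depth 1)
  pos 20: ')' -> close internal node _0 (now at depth 0)
Total internal nodes: 4
BFS adjacency from root:
  _0: _1 Y
  _1: P _2 C
  _2: T _3 V
  _3: R U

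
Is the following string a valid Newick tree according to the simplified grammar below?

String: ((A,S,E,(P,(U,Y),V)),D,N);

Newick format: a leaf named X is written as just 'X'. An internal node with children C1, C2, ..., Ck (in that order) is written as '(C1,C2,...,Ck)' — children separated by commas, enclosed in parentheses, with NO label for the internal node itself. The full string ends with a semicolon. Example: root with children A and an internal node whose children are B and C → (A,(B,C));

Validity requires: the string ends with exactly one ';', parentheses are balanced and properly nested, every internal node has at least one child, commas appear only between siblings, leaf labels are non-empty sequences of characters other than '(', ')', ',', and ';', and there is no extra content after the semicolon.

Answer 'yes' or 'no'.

Input: ((A,S,E,(P,(U,Y),V)),D,N);
Paren balance: 4 '(' vs 4 ')' OK
Ends with single ';': True
Full parse: OK
Valid: True

Answer: yes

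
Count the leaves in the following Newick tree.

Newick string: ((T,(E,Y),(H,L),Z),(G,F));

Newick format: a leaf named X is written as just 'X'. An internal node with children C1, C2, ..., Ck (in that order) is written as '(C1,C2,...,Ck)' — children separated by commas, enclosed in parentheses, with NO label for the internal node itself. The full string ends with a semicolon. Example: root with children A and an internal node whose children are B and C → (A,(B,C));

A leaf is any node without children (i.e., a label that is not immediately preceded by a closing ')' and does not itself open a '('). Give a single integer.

Answer: 8

Derivation:
Newick: ((T,(E,Y),(H,L),Z),(G,F));
Scan left-to-right; a leaf is any maximal label run not followed by '(':
  pos 2: leaf 'T' → count = 1
  pos 5: leaf 'E' → count = 2
  pos 7: leaf 'Y' → count = 3
  pos 11: leaf 'H' → count = 4
  pos 13: leaf 'L' → count = 5
  pos 16: leaf 'Z' → count = 6
  pos 20: leaf 'G' → count = 7
  pos 22: leaf 'F' → count = 8
Total leaves: 8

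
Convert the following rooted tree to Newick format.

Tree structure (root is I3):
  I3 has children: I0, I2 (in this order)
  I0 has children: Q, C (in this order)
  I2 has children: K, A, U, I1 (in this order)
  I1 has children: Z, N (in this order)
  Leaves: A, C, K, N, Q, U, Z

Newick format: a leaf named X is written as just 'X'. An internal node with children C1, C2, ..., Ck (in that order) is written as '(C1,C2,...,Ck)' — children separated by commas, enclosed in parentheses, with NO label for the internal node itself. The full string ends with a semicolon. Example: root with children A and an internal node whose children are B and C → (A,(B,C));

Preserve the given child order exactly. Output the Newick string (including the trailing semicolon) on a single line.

Answer: ((Q,C),(K,A,U,(Z,N)));

Derivation:
internal I3 with children ['I0', 'I2']
  internal I0 with children ['Q', 'C']
    leaf 'Q' → 'Q'
    leaf 'C' → 'C'
  → '(Q,C)'
  internal I2 with children ['K', 'A', 'U', 'I1']
    leaf 'K' → 'K'
    leaf 'A' → 'A'
    leaf 'U' → 'U'
    internal I1 with children ['Z', 'N']
      leaf 'Z' → 'Z'
      leaf 'N' → 'N'
    → '(Z,N)'
  → '(K,A,U,(Z,N))'
→ '((Q,C),(K,A,U,(Z,N)))'
Final: ((Q,C),(K,A,U,(Z,N)));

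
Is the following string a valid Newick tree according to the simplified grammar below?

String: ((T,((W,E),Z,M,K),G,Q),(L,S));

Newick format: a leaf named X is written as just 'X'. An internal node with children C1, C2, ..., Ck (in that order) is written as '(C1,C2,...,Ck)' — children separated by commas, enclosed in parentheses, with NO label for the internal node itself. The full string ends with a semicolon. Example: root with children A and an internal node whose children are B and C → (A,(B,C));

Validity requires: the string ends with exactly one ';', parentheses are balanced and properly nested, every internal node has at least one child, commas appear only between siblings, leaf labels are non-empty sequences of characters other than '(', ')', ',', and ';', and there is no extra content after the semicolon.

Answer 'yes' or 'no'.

Answer: yes

Derivation:
Input: ((T,((W,E),Z,M,K),G,Q),(L,S));
Paren balance: 5 '(' vs 5 ')' OK
Ends with single ';': True
Full parse: OK
Valid: True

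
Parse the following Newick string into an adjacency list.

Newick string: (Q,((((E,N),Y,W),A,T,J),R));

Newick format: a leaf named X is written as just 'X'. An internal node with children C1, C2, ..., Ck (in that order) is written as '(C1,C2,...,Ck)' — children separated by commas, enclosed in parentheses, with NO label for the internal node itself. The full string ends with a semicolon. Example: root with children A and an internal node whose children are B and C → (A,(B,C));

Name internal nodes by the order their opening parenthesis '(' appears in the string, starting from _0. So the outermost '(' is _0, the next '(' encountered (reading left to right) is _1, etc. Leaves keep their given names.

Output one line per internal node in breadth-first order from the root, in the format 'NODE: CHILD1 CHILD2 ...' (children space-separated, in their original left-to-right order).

Answer: _0: Q _1
_1: _2 R
_2: _3 A T J
_3: _4 Y W
_4: E N

Derivation:
Input: (Q,((((E,N),Y,W),A,T,J),R));
Scanning left-to-right, naming '(' by encounter order:
  pos 0: '(' -> open internal node _0 (depth 1)
  pos 3: '(' -> open internal node _1 (depth 2)
  pos 4: '(' -> open internal node _2 (depth 3)
  pos 5: '(' -> open internal node _3 (depth 4)
  pos 6: '(' -> open internal node _4 (depth 5)
  pos 10: ')' -> close internal node _4 (now at depth 4)
  pos 15: ')' -> close internal node _3 (now at depth 3)
  pos 22: ')' -> close internal node _2 (now at depth 2)
  pos 25: ')' -> close internal node _1 (now at depth 1)
  pos 26: ')' -> close internal node _0 (now at depth 0)
Total internal nodes: 5
BFS adjacency from root:
  _0: Q _1
  _1: _2 R
  _2: _3 A T J
  _3: _4 Y W
  _4: E N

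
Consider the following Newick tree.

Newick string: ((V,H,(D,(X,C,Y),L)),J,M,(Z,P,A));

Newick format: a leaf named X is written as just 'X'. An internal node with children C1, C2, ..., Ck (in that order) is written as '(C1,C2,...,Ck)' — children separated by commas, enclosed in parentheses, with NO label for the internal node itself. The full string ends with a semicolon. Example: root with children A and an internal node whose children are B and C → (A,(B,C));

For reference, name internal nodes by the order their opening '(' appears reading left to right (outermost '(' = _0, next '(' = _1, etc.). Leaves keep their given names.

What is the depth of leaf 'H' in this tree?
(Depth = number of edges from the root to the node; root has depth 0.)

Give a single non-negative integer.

Answer: 2

Derivation:
Newick: ((V,H,(D,(X,C,Y),L)),J,M,(Z,P,A));
Naming internals by '(' encounter order: outermost '(' = _0, next = _1, ...
Query node: H
Path from root: _0 -> _1 -> H
Depth of H: 2 (number of edges from root)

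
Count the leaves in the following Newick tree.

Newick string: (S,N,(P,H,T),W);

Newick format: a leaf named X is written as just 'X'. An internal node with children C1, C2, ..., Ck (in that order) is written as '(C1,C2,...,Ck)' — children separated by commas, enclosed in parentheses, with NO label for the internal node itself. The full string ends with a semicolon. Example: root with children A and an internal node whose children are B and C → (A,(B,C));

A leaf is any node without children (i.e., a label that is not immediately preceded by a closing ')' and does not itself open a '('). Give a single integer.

Answer: 6

Derivation:
Newick: (S,N,(P,H,T),W);
Scan left-to-right; a leaf is any maximal label run not followed by '(':
  pos 1: leaf 'S' → count = 1
  pos 3: leaf 'N' → count = 2
  pos 6: leaf 'P' → count = 3
  pos 8: leaf 'H' → count = 4
  pos 10: leaf 'T' → count = 5
  pos 13: leaf 'W' → count = 6
Total leaves: 6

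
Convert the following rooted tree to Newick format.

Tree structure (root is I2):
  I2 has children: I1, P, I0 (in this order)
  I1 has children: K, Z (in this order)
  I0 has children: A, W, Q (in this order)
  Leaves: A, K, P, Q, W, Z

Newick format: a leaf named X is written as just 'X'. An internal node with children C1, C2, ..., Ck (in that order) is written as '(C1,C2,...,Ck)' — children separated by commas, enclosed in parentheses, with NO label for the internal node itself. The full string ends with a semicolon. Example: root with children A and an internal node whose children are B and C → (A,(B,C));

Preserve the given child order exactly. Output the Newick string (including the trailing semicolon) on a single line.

internal I2 with children ['I1', 'P', 'I0']
  internal I1 with children ['K', 'Z']
    leaf 'K' → 'K'
    leaf 'Z' → 'Z'
  → '(K,Z)'
  leaf 'P' → 'P'
  internal I0 with children ['A', 'W', 'Q']
    leaf 'A' → 'A'
    leaf 'W' → 'W'
    leaf 'Q' → 'Q'
  → '(A,W,Q)'
→ '((K,Z),P,(A,W,Q))'
Final: ((K,Z),P,(A,W,Q));

Answer: ((K,Z),P,(A,W,Q));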